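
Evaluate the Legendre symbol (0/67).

0

Top reduces to 0: gcd > 1, so the symbol is 0.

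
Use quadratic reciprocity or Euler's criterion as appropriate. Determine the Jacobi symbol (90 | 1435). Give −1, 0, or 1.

Pull out 2: since 1435 ≡ 3 (mod 8), (2/1435) = -1.
Reciprocity: 45 ≡ 1 and 1435 ≡ 3 (mod 4), so (45/1435) = +(1435/45).
Reduce top mod 45: now compute (40/45).
Pull out 2^3: since 45 ≡ 5 (mod 8), (2/45) = -1, so (2/45)^3 = -1.
Reciprocity: 5 ≡ 1 and 45 ≡ 1 (mod 4), so (5/45) = +(45/5).
Reduce top mod 5: now compute (0/5).
Top reduces to 0: gcd > 1, so the symbol is 0.

0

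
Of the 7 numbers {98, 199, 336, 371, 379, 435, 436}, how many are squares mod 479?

(98/479) = +1 → QR.
(199/479) = -1 → non-residue.
(336/479) = +1 → QR.
(371/479) = -1 → non-residue.
(379/479) = -1 → non-residue.
(435/479) = -1 → non-residue.
(436/479) = +1 → QR.
Total quadratic residues among the 7: 3.

3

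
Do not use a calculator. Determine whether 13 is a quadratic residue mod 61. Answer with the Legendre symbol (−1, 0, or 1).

Reciprocity: 13 ≡ 1 and 61 ≡ 1 (mod 4), so (13/61) = +(61/13).
Reduce top mod 13: now compute (9/13).
Reciprocity: 9 ≡ 1 and 13 ≡ 1 (mod 4), so (9/13) = +(13/9).
Reduce top mod 9: now compute (4/9).
Pull out 2^2: since 9 ≡ 1 (mod 8), (2/9) = +1, so (2/9)^2 = +1.
Reached (1/9) = 1. Collecting the sign flips along the way, the symbol is +1.

1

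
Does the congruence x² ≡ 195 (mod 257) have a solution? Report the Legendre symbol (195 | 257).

Euler's criterion: (195/257) ≡ 195^128 (mod 257).
195^2 ≡ 246 (mod 257)
195^4 ≡ 121 (mod 257)
195^8 ≡ 249 (mod 257)
195^16 ≡ 64 (mod 257)
195^32 ≡ 241 (mod 257)
195^64 ≡ 256 (mod 257)
195^128 ≡ 1 (mod 257)
195^128 = 195^(128) ≡ 1 (mod 257).
Result is 1, so (195/257) = 1.

1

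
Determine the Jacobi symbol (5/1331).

1

Reciprocity: 5 ≡ 1 and 1331 ≡ 3 (mod 4), so (5/1331) = +(1331/5).
Reduce top mod 5: now compute (1/5).
Reached (1/5) = 1. Collecting the sign flips along the way, the symbol is +1.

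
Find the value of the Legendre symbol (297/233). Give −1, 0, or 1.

1

Euler's criterion: (297/233) ≡ 64^116 (mod 233).
64^2 ≡ 135 (mod 233)
64^4 ≡ 51 (mod 233)
64^8 ≡ 38 (mod 233)
64^16 ≡ 46 (mod 233)
64^32 ≡ 19 (mod 233)
64^64 ≡ 128 (mod 233)
64^116 = 64^(64+32+16+4) ≡ 1 (mod 233).
Result is 1, so (297/233) = 1.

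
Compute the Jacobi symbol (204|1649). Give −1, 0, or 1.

0

Pull out 2^2: since 1649 ≡ 1 (mod 8), (2/1649) = +1, so (2/1649)^2 = +1.
Reciprocity: 51 ≡ 3 and 1649 ≡ 1 (mod 4), so (51/1649) = +(1649/51).
Reduce top mod 51: now compute (17/51).
Reciprocity: 17 ≡ 1 and 51 ≡ 3 (mod 4), so (17/51) = +(51/17).
Reduce top mod 17: now compute (0/17).
Top reduces to 0: gcd > 1, so the symbol is 0.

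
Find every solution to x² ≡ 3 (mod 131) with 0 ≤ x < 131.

Since 131 ≡ 3 (mod 4), a square root of 3 is 3^((131+1)/4) = 3^33 mod 131.
Repeated squaring: 3^2≡9, 3^4≡81, 3^8≡11, 3^16≡121, 3^32≡100 (mod 131).
3^33 = 3^(32+1) ≡ 38 (mod 131).
Check: 38² = 1444 ≡ 3 (mod 131). The two roots are 38 and 93.

38, 93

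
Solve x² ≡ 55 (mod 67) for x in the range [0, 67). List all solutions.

16, 51

Since 67 ≡ 3 (mod 4), a square root of 55 is 55^((67+1)/4) = 55^17 mod 67.
Repeated squaring: 55^2≡10, 55^4≡33, 55^8≡17, 55^16≡21 (mod 67).
55^17 = 55^(16+1) ≡ 16 (mod 67).
Check: 16² = 256 ≡ 55 (mod 67). The two roots are 16 and 51.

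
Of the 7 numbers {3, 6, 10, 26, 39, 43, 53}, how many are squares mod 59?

3

(3/59) = +1 → QR.
(6/59) = -1 → non-residue.
(10/59) = -1 → non-residue.
(26/59) = +1 → QR.
(39/59) = -1 → non-residue.
(43/59) = -1 → non-residue.
(53/59) = +1 → QR.
Total quadratic residues among the 7: 3.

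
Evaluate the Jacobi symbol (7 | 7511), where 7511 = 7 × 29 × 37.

0

Reciprocity: 7 ≡ 3 and 7511 ≡ 3 (mod 4), so (7/7511) = −(7511/7).
Reduce top mod 7: now compute (0/7).
Top reduces to 0: gcd > 1, so the symbol is 0.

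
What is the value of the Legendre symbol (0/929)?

Top reduces to 0: gcd > 1, so the symbol is 0.

0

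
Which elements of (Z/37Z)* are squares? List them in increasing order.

1,3,4,7,9,10,11,12,16,21,25,26,27,28,30,33,34,36

Square k = 1,…,18 (k and 37−k give the same square):
1²=1, 2²=4, 3²=9, 4²=16, 5²=25, 6²=36, 7²≡12, 8²≡27, 9²≡7, 10²≡26, 11²≡10, 12²≡33, 13²≡21, 14²≡11, 15²≡3, 16²≡34, 17²≡30, 18²≡28 (mod 37).
So the quadratic residues mod 37 are {1, 3, 4, 7, 9, 10, 11, 12, 16, 21, 25, 26, 27, 28, 30, 33, 34, 36}.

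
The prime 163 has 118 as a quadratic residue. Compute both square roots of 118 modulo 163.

Since 163 ≡ 3 (mod 4), a square root of 118 is 118^((163+1)/4) = 118^41 mod 163.
Repeated squaring: 118^2≡69, 118^4≡34, 118^8≡15, 118^16≡62, 118^32≡95 (mod 163).
118^41 = 118^(32+8+1) ≡ 97 (mod 163).
Check: 97² = 9409 ≡ 118 (mod 163). The two roots are 66 and 97.

66, 97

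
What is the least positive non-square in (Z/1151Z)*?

(2/1151) = +1, so 2 is a residue.
(3/1151) = +1, so 3 is a residue.
(4/1151) = +1, so 4 is a residue.
(5/1151) = +1, so 5 is a residue.
(6/1151) = +1, so 6 is a residue.
(7/1151) = +1, so 7 is a residue.
(8/1151) = +1, so 8 is a residue.
(9/1151) = +1, so 9 is a residue.
(10/1151) = +1, so 10 is a residue.
(11/1151) = +1, so 11 is a residue.
(12/1151) = +1, so 12 is a residue.
(13/1151) = −1, so 13 is the smallest positive non-residue mod 1151.

13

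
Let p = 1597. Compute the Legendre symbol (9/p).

1

Reciprocity: 9 ≡ 1 and 1597 ≡ 1 (mod 4), so (9/1597) = +(1597/9).
Reduce top mod 9: now compute (4/9).
Pull out 2^2: since 9 ≡ 1 (mod 8), (2/9) = +1, so (2/9)^2 = +1.
Reached (1/9) = 1. Collecting the sign flips along the way, the symbol is +1.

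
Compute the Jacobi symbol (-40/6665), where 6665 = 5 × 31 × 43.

First reduce: -40 ≡ 6625 (mod 6665).
Reciprocity: 6625 ≡ 1 and 6665 ≡ 1 (mod 4), so (6625/6665) = +(6665/6625).
Reduce top mod 6625: now compute (40/6625).
Pull out 2^3: since 6625 ≡ 1 (mod 8), (2/6625) = +1, so (2/6625)^3 = +1.
Reciprocity: 5 ≡ 1 and 6625 ≡ 1 (mod 4), so (5/6625) = +(6625/5).
Reduce top mod 5: now compute (0/5).
Top reduces to 0: gcd > 1, so the symbol is 0.

0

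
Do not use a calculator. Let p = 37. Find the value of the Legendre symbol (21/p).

Reciprocity: 21 ≡ 1 and 37 ≡ 1 (mod 4), so (21/37) = +(37/21).
Reduce top mod 21: now compute (16/21).
Pull out 2^4: since 21 ≡ 5 (mod 8), (2/21) = -1, so (2/21)^4 = +1.
Reached (1/21) = 1. Collecting the sign flips along the way, the symbol is +1.

1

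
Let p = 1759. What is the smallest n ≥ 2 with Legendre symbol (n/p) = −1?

3

(2/1759) = +1, so 2 is a residue.
(3/1759) = −1, so 3 is the smallest positive non-residue mod 1759.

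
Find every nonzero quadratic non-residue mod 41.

Square k = 1,…,20 (k and 41−k give the same square):
1²=1, 2²=4, 3²=9, 4²=16, 5²=25, 6²=36, 7²≡8, 8²≡23, 9²≡40, 10²≡18, 11²≡39, 12²≡21, 13²≡5, 14²≡32, 15²≡20, 16²≡10, 17²≡2, 18²≡37, 19²≡33, 20²≡31 (mod 41).
The residues are {1, 2, 4, 5, 8, 9, 10, 16, 18, 20, 21, 23, 25, 31, 32, 33, 36, 37, 39, 40}; the non-residues are the remaining 20 nonzero classes.

3,6,7,11,12,13,14,15,17,19,22,24,26,27,28,29,30,34,35,38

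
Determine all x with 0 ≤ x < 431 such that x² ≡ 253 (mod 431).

Since 431 ≡ 3 (mod 4), a square root of 253 is 253^((431+1)/4) = 253^108 mod 431.
Repeated squaring: 253^2≡221, 253^4≡138, 253^8≡80, 253^16≡366, 253^32≡346, 253^64≡329 (mod 431).
253^108 = 253^(64+32+8+4) ≡ 320 (mod 431).
Check: 320² = 102400 ≡ 253 (mod 431). The two roots are 111 and 320.

111, 320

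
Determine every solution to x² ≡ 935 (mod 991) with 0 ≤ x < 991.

435, 556

Since 991 ≡ 3 (mod 4), a square root of 935 is 935^((991+1)/4) = 935^248 mod 991.
Repeated squaring: 935^2≡163, 935^4≡803, 935^8≡659, 935^16≡223, 935^32≡179, 935^64≡329, 935^128≡222 (mod 991).
935^248 = 935^(128+64+32+16+8) ≡ 556 (mod 991).
Check: 556² = 309136 ≡ 935 (mod 991). The two roots are 435 and 556.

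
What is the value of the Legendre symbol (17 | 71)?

Euler's criterion: (17/71) ≡ 17^35 (mod 71).
17^2 ≡ 5 (mod 71)
17^4 ≡ 25 (mod 71)
17^8 ≡ 57 (mod 71)
17^16 ≡ 54 (mod 71)
17^32 ≡ 5 (mod 71)
17^35 = 17^(32+2+1) ≡ 70 (mod 71).
Result is 70 ≡ −1, so (17/71) = −1.

-1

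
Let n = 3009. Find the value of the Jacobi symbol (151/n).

-1

Reciprocity: 151 ≡ 3 and 3009 ≡ 1 (mod 4), so (151/3009) = +(3009/151).
Reduce top mod 151: now compute (140/151).
Pull out 2^2: since 151 ≡ 7 (mod 8), (2/151) = +1, so (2/151)^2 = +1.
Reciprocity: 35 ≡ 3 and 151 ≡ 3 (mod 4), so (35/151) = −(151/35).
Reduce top mod 35: now compute (11/35).
Reciprocity: 11 ≡ 3 and 35 ≡ 3 (mod 4), so (11/35) = −(35/11).
Reduce top mod 11: now compute (2/11).
Pull out 2: since 11 ≡ 3 (mod 8), (2/11) = -1.
Reached (1/11) = 1. Collecting the sign flips along the way, the symbol is -1.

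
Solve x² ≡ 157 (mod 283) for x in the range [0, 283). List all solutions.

52, 231

Since 283 ≡ 3 (mod 4), a square root of 157 is 157^((283+1)/4) = 157^71 mod 283.
Repeated squaring: 157^2≡28, 157^4≡218, 157^8≡263, 157^16≡117, 157^32≡105, 157^64≡271 (mod 283).
157^71 = 157^(64+4+2+1) ≡ 52 (mod 283).
Check: 52² = 2704 ≡ 157 (mod 283). The two roots are 52 and 231.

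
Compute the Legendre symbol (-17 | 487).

First reduce: -17 ≡ 470 (mod 487).
Pull out 2: since 487 ≡ 7 (mod 8), (2/487) = +1.
Reciprocity: 235 ≡ 3 and 487 ≡ 3 (mod 4), so (235/487) = −(487/235).
Reduce top mod 235: now compute (17/235).
Reciprocity: 17 ≡ 1 and 235 ≡ 3 (mod 4), so (17/235) = +(235/17).
Reduce top mod 17: now compute (14/17).
Pull out 2: since 17 ≡ 1 (mod 8), (2/17) = +1.
Reciprocity: 7 ≡ 3 and 17 ≡ 1 (mod 4), so (7/17) = +(17/7).
Reduce top mod 7: now compute (3/7).
Reciprocity: 3 ≡ 3 and 7 ≡ 3 (mod 4), so (3/7) = −(7/3).
Reduce top mod 3: now compute (1/3).
Reached (1/3) = 1. Collecting the sign flips along the way, the symbol is +1.

1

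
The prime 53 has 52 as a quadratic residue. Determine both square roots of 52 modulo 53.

53 ≡ 1 (mod 4), so we find a root by search.
Trying successive values, 23² = 529 ≡ 52 (mod 53). The other root is 53 − 23 = 30.

23, 30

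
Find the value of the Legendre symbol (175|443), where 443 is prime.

-1

Reciprocity: 175 ≡ 3 and 443 ≡ 3 (mod 4), so (175/443) = −(443/175).
Reduce top mod 175: now compute (93/175).
Reciprocity: 93 ≡ 1 and 175 ≡ 3 (mod 4), so (93/175) = +(175/93).
Reduce top mod 93: now compute (82/93).
Pull out 2: since 93 ≡ 5 (mod 8), (2/93) = -1.
Reciprocity: 41 ≡ 1 and 93 ≡ 1 (mod 4), so (41/93) = +(93/41).
Reduce top mod 41: now compute (11/41).
Reciprocity: 11 ≡ 3 and 41 ≡ 1 (mod 4), so (11/41) = +(41/11).
Reduce top mod 11: now compute (8/11).
Pull out 2^3: since 11 ≡ 3 (mod 8), (2/11) = -1, so (2/11)^3 = -1.
Reached (1/11) = 1. Collecting the sign flips along the way, the symbol is -1.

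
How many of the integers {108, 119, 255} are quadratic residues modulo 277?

(108/277) = +1 → QR.
(119/277) = -1 → non-residue.
(255/277) = +1 → QR.
Total quadratic residues among the 3: 2.

2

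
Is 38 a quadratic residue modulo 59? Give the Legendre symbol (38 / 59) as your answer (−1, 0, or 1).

-1

Euler's criterion: (38/59) ≡ 38^29 (mod 59).
38^2 ≡ 28 (mod 59)
38^4 ≡ 17 (mod 59)
38^8 ≡ 53 (mod 59)
38^16 ≡ 36 (mod 59)
38^29 = 38^(16+8+4+1) ≡ 58 (mod 59).
Result is 58 ≡ −1, so (38/59) = −1.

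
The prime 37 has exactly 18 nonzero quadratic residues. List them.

Square k = 1,…,18 (k and 37−k give the same square):
1²=1, 2²=4, 3²=9, 4²=16, 5²=25, 6²=36, 7²≡12, 8²≡27, 9²≡7, 10²≡26, 11²≡10, 12²≡33, 13²≡21, 14²≡11, 15²≡3, 16²≡34, 17²≡30, 18²≡28 (mod 37).
So the quadratic residues mod 37 are {1, 3, 4, 7, 9, 10, 11, 12, 16, 21, 25, 26, 27, 28, 30, 33, 34, 36}.

1,3,4,7,9,10,11,12,16,21,25,26,27,28,30,33,34,36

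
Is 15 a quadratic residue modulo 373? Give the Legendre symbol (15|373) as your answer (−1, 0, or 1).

-1

Euler's criterion: (15/373) ≡ 15^186 (mod 373).
15^2 ≡ 225 (mod 373)
15^4 ≡ 270 (mod 373)
15^8 ≡ 165 (mod 373)
15^16 ≡ 369 (mod 373)
15^32 ≡ 16 (mod 373)
15^64 ≡ 256 (mod 373)
15^128 ≡ 261 (mod 373)
15^186 = 15^(128+32+16+8+2) ≡ 372 (mod 373).
Result is 372 ≡ −1, so (15/373) = −1.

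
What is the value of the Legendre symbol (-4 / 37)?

Euler's criterion: (-4/37) ≡ 33^18 (mod 37).
33^2 ≡ 16 (mod 37)
33^4 ≡ 34 (mod 37)
33^8 ≡ 9 (mod 37)
33^16 ≡ 7 (mod 37)
33^18 = 33^(16+2) ≡ 1 (mod 37).
Result is 1, so (-4/37) = 1.

1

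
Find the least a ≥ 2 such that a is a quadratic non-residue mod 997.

(2/997) = −1, so 2 is the smallest positive non-residue mod 997.

2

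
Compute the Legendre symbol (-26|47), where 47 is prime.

1

First reduce: -26 ≡ 21 (mod 47).
Reciprocity: 21 ≡ 1 and 47 ≡ 3 (mod 4), so (21/47) = +(47/21).
Reduce top mod 21: now compute (5/21).
Reciprocity: 5 ≡ 1 and 21 ≡ 1 (mod 4), so (5/21) = +(21/5).
Reduce top mod 5: now compute (1/5).
Reached (1/5) = 1. Collecting the sign flips along the way, the symbol is +1.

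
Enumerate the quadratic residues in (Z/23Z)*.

1, 2, 3, 4, 6, 8, 9, 12, 13, 16, 18

Square k = 1,…,11 (k and 23−k give the same square):
1²=1, 2²=4, 3²=9, 4²=16, 5²≡2, 6²≡13, 7²≡3, 8²≡18, 9²≡12, 10²≡8, 11²≡6 (mod 23).
So the quadratic residues mod 23 are {1, 2, 3, 4, 6, 8, 9, 12, 13, 16, 18}.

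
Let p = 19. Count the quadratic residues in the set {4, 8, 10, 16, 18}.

2

(4/19) = +1 → QR.
(8/19) = -1 → non-residue.
(10/19) = -1 → non-residue.
(16/19) = +1 → QR.
(18/19) = -1 → non-residue.
Total quadratic residues among the 5: 2.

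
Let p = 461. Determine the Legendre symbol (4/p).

Pull out 2^2: since 461 ≡ 5 (mod 8), (2/461) = -1, so (2/461)^2 = +1.
Reached (1/461) = 1. Collecting the sign flips along the way, the symbol is +1.

1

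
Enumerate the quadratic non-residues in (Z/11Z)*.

2,6,7,8,10

Square k = 1,…,5 (k and 11−k give the same square):
1²=1, 2²=4, 3²=9, 4²≡5, 5²≡3 (mod 11).
The residues are {1, 3, 4, 5, 9}; the non-residues are the remaining 5 nonzero classes.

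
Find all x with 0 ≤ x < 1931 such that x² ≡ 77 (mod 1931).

Since 1931 ≡ 3 (mod 4), a square root of 77 is 77^((1931+1)/4) = 77^483 mod 1931.
Repeated squaring: 77^2≡136, 77^4≡1117, 77^8≡263, 77^16≡1584, 77^32≡687, 77^64≡805, 77^128≡1140, 77^256≡37 (mod 1931).
77^483 = 77^(256+128+64+32+2+1) ≡ 1614 (mod 1931).
Check: 1614² = 2604996 ≡ 77 (mod 1931). The two roots are 317 and 1614.

317, 1614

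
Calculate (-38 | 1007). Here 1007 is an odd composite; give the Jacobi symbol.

First reduce: -38 ≡ 969 (mod 1007).
Reciprocity: 969 ≡ 1 and 1007 ≡ 3 (mod 4), so (969/1007) = +(1007/969).
Reduce top mod 969: now compute (38/969).
Pull out 2: since 969 ≡ 1 (mod 8), (2/969) = +1.
Reciprocity: 19 ≡ 3 and 969 ≡ 1 (mod 4), so (19/969) = +(969/19).
Reduce top mod 19: now compute (0/19).
Top reduces to 0: gcd > 1, so the symbol is 0.

0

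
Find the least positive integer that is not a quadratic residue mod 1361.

(2/1361) = +1, so 2 is a residue.
(3/1361) = −1, so 3 is the smallest positive non-residue mod 1361.

3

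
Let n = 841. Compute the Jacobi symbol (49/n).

Reciprocity: 49 ≡ 1 and 841 ≡ 1 (mod 4), so (49/841) = +(841/49).
Reduce top mod 49: now compute (8/49).
Pull out 2^3: since 49 ≡ 1 (mod 8), (2/49) = +1, so (2/49)^3 = +1.
Reached (1/49) = 1. Collecting the sign flips along the way, the symbol is +1.

1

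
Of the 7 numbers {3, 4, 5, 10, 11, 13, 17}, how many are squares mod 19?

4

(3/19) = -1 → non-residue.
(4/19) = +1 → QR.
(5/19) = +1 → QR.
(10/19) = -1 → non-residue.
(11/19) = +1 → QR.
(13/19) = -1 → non-residue.
(17/19) = +1 → QR.
Total quadratic residues among the 7: 4.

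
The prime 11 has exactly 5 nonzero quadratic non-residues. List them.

Square k = 1,…,5 (k and 11−k give the same square):
1²=1, 2²=4, 3²=9, 4²≡5, 5²≡3 (mod 11).
The residues are {1, 3, 4, 5, 9}; the non-residues are the remaining 5 nonzero classes.

2, 6, 7, 8, 10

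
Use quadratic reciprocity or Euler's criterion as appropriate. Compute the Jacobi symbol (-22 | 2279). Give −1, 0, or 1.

-1

First reduce: -22 ≡ 2257 (mod 2279).
Reciprocity: 2257 ≡ 1 and 2279 ≡ 3 (mod 4), so (2257/2279) = +(2279/2257).
Reduce top mod 2257: now compute (22/2257).
Pull out 2: since 2257 ≡ 1 (mod 8), (2/2257) = +1.
Reciprocity: 11 ≡ 3 and 2257 ≡ 1 (mod 4), so (11/2257) = +(2257/11).
Reduce top mod 11: now compute (2/11).
Pull out 2: since 11 ≡ 3 (mod 8), (2/11) = -1.
Reached (1/11) = 1. Collecting the sign flips along the way, the symbol is -1.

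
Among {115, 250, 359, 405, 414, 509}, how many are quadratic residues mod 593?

(115/593) = -1 → non-residue.
(250/593) = -1 → non-residue.
(359/593) = -1 → non-residue.
(405/593) = -1 → non-residue.
(414/593) = +1 → QR.
(509/593) = +1 → QR.
Total quadratic residues among the 6: 2.

2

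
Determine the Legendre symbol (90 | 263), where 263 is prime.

-1

Pull out 2: since 263 ≡ 7 (mod 8), (2/263) = +1.
Reciprocity: 45 ≡ 1 and 263 ≡ 3 (mod 4), so (45/263) = +(263/45).
Reduce top mod 45: now compute (38/45).
Pull out 2: since 45 ≡ 5 (mod 8), (2/45) = -1.
Reciprocity: 19 ≡ 3 and 45 ≡ 1 (mod 4), so (19/45) = +(45/19).
Reduce top mod 19: now compute (7/19).
Reciprocity: 7 ≡ 3 and 19 ≡ 3 (mod 4), so (7/19) = −(19/7).
Reduce top mod 7: now compute (5/7).
Reciprocity: 5 ≡ 1 and 7 ≡ 3 (mod 4), so (5/7) = +(7/5).
Reduce top mod 5: now compute (2/5).
Pull out 2: since 5 ≡ 5 (mod 8), (2/5) = -1.
Reached (1/5) = 1. Collecting the sign flips along the way, the symbol is -1.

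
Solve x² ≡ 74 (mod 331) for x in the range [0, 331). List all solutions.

Since 331 ≡ 3 (mod 4), a square root of 74 is 74^((331+1)/4) = 74^83 mod 331.
Repeated squaring: 74^2≡180, 74^4≡293, 74^8≡120, 74^16≡167, 74^32≡85, 74^64≡274 (mod 331).
74^83 = 74^(64+16+2+1) ≡ 111 (mod 331).
Check: 111² = 12321 ≡ 74 (mod 331). The two roots are 111 and 220.

111, 220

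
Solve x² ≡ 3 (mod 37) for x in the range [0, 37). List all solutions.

37 ≡ 1 (mod 4), so we find a root by search.
Trying successive values, 15² = 225 ≡ 3 (mod 37). The other root is 37 − 15 = 22.

15, 22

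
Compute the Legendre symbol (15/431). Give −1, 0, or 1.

Euler's criterion: (15/431) ≡ 15^215 (mod 431).
15^2 ≡ 225 (mod 431)
15^4 ≡ 198 (mod 431)
15^8 ≡ 414 (mod 431)
15^16 ≡ 289 (mod 431)
15^32 ≡ 338 (mod 431)
15^64 ≡ 29 (mod 431)
15^128 ≡ 410 (mod 431)
15^215 = 15^(128+64+16+4+2+1) ≡ 1 (mod 431).
Result is 1, so (15/431) = 1.

1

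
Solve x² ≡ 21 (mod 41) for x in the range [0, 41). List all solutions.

41 ≡ 1 (mod 4), so we find a root by search.
Trying successive values, 12² = 144 ≡ 21 (mod 41). The other root is 41 − 12 = 29.

12, 29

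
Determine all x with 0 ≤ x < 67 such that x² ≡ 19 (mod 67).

Since 67 ≡ 3 (mod 4), a square root of 19 is 19^((67+1)/4) = 19^17 mod 67.
Repeated squaring: 19^2≡26, 19^4≡6, 19^8≡36, 19^16≡23 (mod 67).
19^17 = 19^(16+1) ≡ 35 (mod 67).
Check: 35² = 1225 ≡ 19 (mod 67). The two roots are 32 and 35.

32, 35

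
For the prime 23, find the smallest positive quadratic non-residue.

5

(2/23) = +1, so 2 is a residue.
(3/23) = +1, so 3 is a residue.
(4/23) = +1, so 4 is a residue.
(5/23) = −1, so 5 is the smallest positive non-residue mod 23.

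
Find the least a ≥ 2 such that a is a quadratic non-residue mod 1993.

5

(2/1993) = +1, so 2 is a residue.
(3/1993) = +1, so 3 is a residue.
(4/1993) = +1, so 4 is a residue.
(5/1993) = −1, so 5 is the smallest positive non-residue mod 1993.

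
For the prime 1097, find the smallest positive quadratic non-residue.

(2/1097) = +1, so 2 is a residue.
(3/1097) = −1, so 3 is the smallest positive non-residue mod 1097.

3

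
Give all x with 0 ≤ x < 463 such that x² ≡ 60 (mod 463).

202, 261

Since 463 ≡ 3 (mod 4), a square root of 60 is 60^((463+1)/4) = 60^116 mod 463.
Repeated squaring: 60^2≡359, 60^4≡167, 60^8≡109, 60^16≡306, 60^32≡110, 60^64≡62 (mod 463).
60^116 = 60^(64+32+16+4) ≡ 261 (mod 463).
Check: 261² = 68121 ≡ 60 (mod 463). The two roots are 202 and 261.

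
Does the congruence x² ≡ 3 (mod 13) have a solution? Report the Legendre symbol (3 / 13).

Reciprocity: 3 ≡ 3 and 13 ≡ 1 (mod 4), so (3/13) = +(13/3).
Reduce top mod 3: now compute (1/3).
Reached (1/3) = 1. Collecting the sign flips along the way, the symbol is +1.

1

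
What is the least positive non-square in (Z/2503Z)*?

(2/2503) = +1, so 2 is a residue.
(3/2503) = −1, so 3 is the smallest positive non-residue mod 2503.

3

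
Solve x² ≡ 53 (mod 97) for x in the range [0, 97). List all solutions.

21, 76

97 ≡ 1 (mod 4), so we find a root by search.
Trying successive values, 21² = 441 ≡ 53 (mod 97). The other root is 97 − 21 = 76.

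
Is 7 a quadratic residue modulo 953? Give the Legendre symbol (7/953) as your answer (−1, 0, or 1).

1

Reciprocity: 7 ≡ 3 and 953 ≡ 1 (mod 4), so (7/953) = +(953/7).
Reduce top mod 7: now compute (1/7).
Reached (1/7) = 1. Collecting the sign flips along the way, the symbol is +1.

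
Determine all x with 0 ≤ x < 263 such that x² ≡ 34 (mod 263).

49, 214

Since 263 ≡ 3 (mod 4), a square root of 34 is 34^((263+1)/4) = 34^66 mod 263.
Repeated squaring: 34^2≡104, 34^4≡33, 34^8≡37, 34^16≡54, 34^32≡23, 34^64≡3 (mod 263).
34^66 = 34^(64+2) ≡ 49 (mod 263).
Check: 49² = 2401 ≡ 34 (mod 263). The two roots are 49 and 214.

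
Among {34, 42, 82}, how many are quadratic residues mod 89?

2

(34/89) = +1 → QR.
(42/89) = +1 → QR.
(82/89) = -1 → non-residue.
Total quadratic residues among the 3: 2.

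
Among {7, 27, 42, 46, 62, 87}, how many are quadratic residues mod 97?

2

(7/97) = -1 → non-residue.
(27/97) = +1 → QR.
(42/97) = -1 → non-residue.
(46/97) = -1 → non-residue.
(62/97) = +1 → QR.
(87/97) = -1 → non-residue.
Total quadratic residues among the 6: 2.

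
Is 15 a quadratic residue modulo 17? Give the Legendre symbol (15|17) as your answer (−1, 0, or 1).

1

Reciprocity: 15 ≡ 3 and 17 ≡ 1 (mod 4), so (15/17) = +(17/15).
Reduce top mod 15: now compute (2/15).
Pull out 2: since 15 ≡ 7 (mod 8), (2/15) = +1.
Reached (1/15) = 1. Collecting the sign flips along the way, the symbol is +1.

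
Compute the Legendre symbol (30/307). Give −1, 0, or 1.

Euler's criterion: (30/307) ≡ 30^153 (mod 307).
30^2 ≡ 286 (mod 307)
30^4 ≡ 134 (mod 307)
30^8 ≡ 150 (mod 307)
30^16 ≡ 89 (mod 307)
30^32 ≡ 246 (mod 307)
30^64 ≡ 37 (mod 307)
30^128 ≡ 141 (mod 307)
30^153 = 30^(128+16+8+1) ≡ 306 (mod 307).
Result is 306 ≡ −1, so (30/307) = −1.

-1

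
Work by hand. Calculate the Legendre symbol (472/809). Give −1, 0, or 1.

Pull out 2^3: since 809 ≡ 1 (mod 8), (2/809) = +1, so (2/809)^3 = +1.
Reciprocity: 59 ≡ 3 and 809 ≡ 1 (mod 4), so (59/809) = +(809/59).
Reduce top mod 59: now compute (42/59).
Pull out 2: since 59 ≡ 3 (mod 8), (2/59) = -1.
Reciprocity: 21 ≡ 1 and 59 ≡ 3 (mod 4), so (21/59) = +(59/21).
Reduce top mod 21: now compute (17/21).
Reciprocity: 17 ≡ 1 and 21 ≡ 1 (mod 4), so (17/21) = +(21/17).
Reduce top mod 17: now compute (4/17).
Pull out 2^2: since 17 ≡ 1 (mod 8), (2/17) = +1, so (2/17)^2 = +1.
Reached (1/17) = 1. Collecting the sign flips along the way, the symbol is -1.

-1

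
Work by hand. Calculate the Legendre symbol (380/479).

-1

Pull out 2^2: since 479 ≡ 7 (mod 8), (2/479) = +1, so (2/479)^2 = +1.
Reciprocity: 95 ≡ 3 and 479 ≡ 3 (mod 4), so (95/479) = −(479/95).
Reduce top mod 95: now compute (4/95).
Pull out 2^2: since 95 ≡ 7 (mod 8), (2/95) = +1, so (2/95)^2 = +1.
Reached (1/95) = 1. Collecting the sign flips along the way, the symbol is -1.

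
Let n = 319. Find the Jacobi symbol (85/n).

Reciprocity: 85 ≡ 1 and 319 ≡ 3 (mod 4), so (85/319) = +(319/85).
Reduce top mod 85: now compute (64/85).
Pull out 2^6: since 85 ≡ 5 (mod 8), (2/85) = -1, so (2/85)^6 = +1.
Reached (1/85) = 1. Collecting the sign flips along the way, the symbol is +1.

1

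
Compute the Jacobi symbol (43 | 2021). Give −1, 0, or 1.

Reciprocity: 43 ≡ 3 and 2021 ≡ 1 (mod 4), so (43/2021) = +(2021/43).
Reduce top mod 43: now compute (0/43).
Top reduces to 0: gcd > 1, so the symbol is 0.

0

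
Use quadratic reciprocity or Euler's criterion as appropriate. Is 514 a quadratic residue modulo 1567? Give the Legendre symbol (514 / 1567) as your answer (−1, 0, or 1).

Pull out 2: since 1567 ≡ 7 (mod 8), (2/1567) = +1.
Reciprocity: 257 ≡ 1 and 1567 ≡ 3 (mod 4), so (257/1567) = +(1567/257).
Reduce top mod 257: now compute (25/257).
Reciprocity: 25 ≡ 1 and 257 ≡ 1 (mod 4), so (25/257) = +(257/25).
Reduce top mod 25: now compute (7/25).
Reciprocity: 7 ≡ 3 and 25 ≡ 1 (mod 4), so (7/25) = +(25/7).
Reduce top mod 7: now compute (4/7).
Pull out 2^2: since 7 ≡ 7 (mod 8), (2/7) = +1, so (2/7)^2 = +1.
Reached (1/7) = 1. Collecting the sign flips along the way, the symbol is +1.

1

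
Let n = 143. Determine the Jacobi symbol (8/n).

Pull out 2^3: since 143 ≡ 7 (mod 8), (2/143) = +1, so (2/143)^3 = +1.
Reached (1/143) = 1. Collecting the sign flips along the way, the symbol is +1.

1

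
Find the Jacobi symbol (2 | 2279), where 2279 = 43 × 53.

1

Pull out 2: since 2279 ≡ 7 (mod 8), (2/2279) = +1.
Reached (1/2279) = 1. Collecting the sign flips along the way, the symbol is +1.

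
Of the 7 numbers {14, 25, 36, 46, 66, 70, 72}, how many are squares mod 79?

(14/79) = -1 → non-residue.
(25/79) = +1 → QR.
(36/79) = +1 → QR.
(46/79) = +1 → QR.
(66/79) = -1 → non-residue.
(70/79) = -1 → non-residue.
(72/79) = +1 → QR.
Total quadratic residues among the 7: 4.

4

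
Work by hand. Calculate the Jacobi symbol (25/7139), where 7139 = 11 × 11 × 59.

Reciprocity: 25 ≡ 1 and 7139 ≡ 3 (mod 4), so (25/7139) = +(7139/25).
Reduce top mod 25: now compute (14/25).
Pull out 2: since 25 ≡ 1 (mod 8), (2/25) = +1.
Reciprocity: 7 ≡ 3 and 25 ≡ 1 (mod 4), so (7/25) = +(25/7).
Reduce top mod 7: now compute (4/7).
Pull out 2^2: since 7 ≡ 7 (mod 8), (2/7) = +1, so (2/7)^2 = +1.
Reached (1/7) = 1. Collecting the sign flips along the way, the symbol is +1.

1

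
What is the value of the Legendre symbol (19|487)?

Reciprocity: 19 ≡ 3 and 487 ≡ 3 (mod 4), so (19/487) = −(487/19).
Reduce top mod 19: now compute (12/19).
Pull out 2^2: since 19 ≡ 3 (mod 8), (2/19) = -1, so (2/19)^2 = +1.
Reciprocity: 3 ≡ 3 and 19 ≡ 3 (mod 4), so (3/19) = −(19/3).
Reduce top mod 3: now compute (1/3).
Reached (1/3) = 1. Collecting the sign flips along the way, the symbol is +1.

1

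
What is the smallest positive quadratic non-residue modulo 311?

11

(2/311) = +1, so 2 is a residue.
(3/311) = +1, so 3 is a residue.
(4/311) = +1, so 4 is a residue.
(5/311) = +1, so 5 is a residue.
(6/311) = +1, so 6 is a residue.
(7/311) = +1, so 7 is a residue.
(8/311) = +1, so 8 is a residue.
(9/311) = +1, so 9 is a residue.
(10/311) = +1, so 10 is a residue.
(11/311) = −1, so 11 is the smallest positive non-residue mod 311.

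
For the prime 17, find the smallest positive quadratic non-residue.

3

(2/17) = +1, so 2 is a residue.
(3/17) = −1, so 3 is the smallest positive non-residue mod 17.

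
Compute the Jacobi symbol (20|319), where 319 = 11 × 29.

1

Pull out 2^2: since 319 ≡ 7 (mod 8), (2/319) = +1, so (2/319)^2 = +1.
Reciprocity: 5 ≡ 1 and 319 ≡ 3 (mod 4), so (5/319) = +(319/5).
Reduce top mod 5: now compute (4/5).
Pull out 2^2: since 5 ≡ 5 (mod 8), (2/5) = -1, so (2/5)^2 = +1.
Reached (1/5) = 1. Collecting the sign flips along the way, the symbol is +1.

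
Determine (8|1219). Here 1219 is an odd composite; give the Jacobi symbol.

-1

Pull out 2^3: since 1219 ≡ 3 (mod 8), (2/1219) = -1, so (2/1219)^3 = -1.
Reached (1/1219) = 1. Collecting the sign flips along the way, the symbol is -1.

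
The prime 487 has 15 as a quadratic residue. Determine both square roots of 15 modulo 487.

Since 487 ≡ 3 (mod 4), a square root of 15 is 15^((487+1)/4) = 15^122 mod 487.
Repeated squaring: 15^2≡225, 15^4≡464, 15^8≡42, 15^16≡303, 15^32≡253, 15^64≡212 (mod 487).
15^122 = 15^(64+32+16+8+2) ≡ 263 (mod 487).
Check: 263² = 69169 ≡ 15 (mod 487). The two roots are 224 and 263.

224, 263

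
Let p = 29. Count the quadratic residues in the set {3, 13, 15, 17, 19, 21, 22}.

2

(3/29) = -1 → non-residue.
(13/29) = +1 → QR.
(15/29) = -1 → non-residue.
(17/29) = -1 → non-residue.
(19/29) = -1 → non-residue.
(21/29) = -1 → non-residue.
(22/29) = +1 → QR.
Total quadratic residues among the 7: 2.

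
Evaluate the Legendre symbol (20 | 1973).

Pull out 2^2: since 1973 ≡ 5 (mod 8), (2/1973) = -1, so (2/1973)^2 = +1.
Reciprocity: 5 ≡ 1 and 1973 ≡ 1 (mod 4), so (5/1973) = +(1973/5).
Reduce top mod 5: now compute (3/5).
Reciprocity: 3 ≡ 3 and 5 ≡ 1 (mod 4), so (3/5) = +(5/3).
Reduce top mod 3: now compute (2/3).
Pull out 2: since 3 ≡ 3 (mod 8), (2/3) = -1.
Reached (1/3) = 1. Collecting the sign flips along the way, the symbol is -1.

-1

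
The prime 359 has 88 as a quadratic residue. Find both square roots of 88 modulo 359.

Since 359 ≡ 3 (mod 4), a square root of 88 is 88^((359+1)/4) = 88^90 mod 359.
Repeated squaring: 88^2≡205, 88^4≡22, 88^8≡125, 88^16≡188, 88^32≡162, 88^64≡37 (mod 359).
88^90 = 88^(64+16+8+2) ≡ 51 (mod 359).
Check: 51² = 2601 ≡ 88 (mod 359). The two roots are 51 and 308.

51, 308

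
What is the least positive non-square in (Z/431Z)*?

7

(2/431) = +1, so 2 is a residue.
(3/431) = +1, so 3 is a residue.
(4/431) = +1, so 4 is a residue.
(5/431) = +1, so 5 is a residue.
(6/431) = +1, so 6 is a residue.
(7/431) = −1, so 7 is the smallest positive non-residue mod 431.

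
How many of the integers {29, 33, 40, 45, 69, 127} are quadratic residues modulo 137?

(29/137) = -1 → non-residue.
(33/137) = -1 → non-residue.
(40/137) = -1 → non-residue.
(45/137) = -1 → non-residue.
(69/137) = +1 → QR.
(127/137) = -1 → non-residue.
Total quadratic residues among the 6: 1.

1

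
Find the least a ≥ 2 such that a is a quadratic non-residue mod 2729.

(2/2729) = +1, so 2 is a residue.
(3/2729) = −1, so 3 is the smallest positive non-residue mod 2729.

3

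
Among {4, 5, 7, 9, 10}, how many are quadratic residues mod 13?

(4/13) = +1 → QR.
(5/13) = -1 → non-residue.
(7/13) = -1 → non-residue.
(9/13) = +1 → QR.
(10/13) = +1 → QR.
Total quadratic residues among the 5: 3.

3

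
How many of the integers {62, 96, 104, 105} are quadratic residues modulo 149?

(62/149) = -1 → non-residue.
(96/149) = +1 → QR.
(104/149) = +1 → QR.
(105/149) = -1 → non-residue.
Total quadratic residues among the 4: 2.

2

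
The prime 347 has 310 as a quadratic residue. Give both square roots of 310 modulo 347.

122, 225

Since 347 ≡ 3 (mod 4), a square root of 310 is 310^((347+1)/4) = 310^87 mod 347.
Repeated squaring: 310^2≡328, 310^4≡14, 310^8≡196, 310^16≡246, 310^32≡138, 310^64≡306 (mod 347).
310^87 = 310^(64+16+4+2+1) ≡ 225 (mod 347).
Check: 225² = 50625 ≡ 310 (mod 347). The two roots are 122 and 225.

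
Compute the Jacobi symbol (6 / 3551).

Pull out 2: since 3551 ≡ 7 (mod 8), (2/3551) = +1.
Reciprocity: 3 ≡ 3 and 3551 ≡ 3 (mod 4), so (3/3551) = −(3551/3).
Reduce top mod 3: now compute (2/3).
Pull out 2: since 3 ≡ 3 (mod 8), (2/3) = -1.
Reached (1/3) = 1. Collecting the sign flips along the way, the symbol is +1.

1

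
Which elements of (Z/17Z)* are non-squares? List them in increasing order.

3 5 6 7 10 11 12 14

Square k = 1,…,8 (k and 17−k give the same square):
1²=1, 2²=4, 3²=9, 4²=16, 5²≡8, 6²≡2, 7²≡15, 8²≡13 (mod 17).
The residues are {1, 2, 4, 8, 9, 13, 15, 16}; the non-residues are the remaining 8 nonzero classes.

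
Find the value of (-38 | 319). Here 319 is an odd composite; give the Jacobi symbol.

First reduce: -38 ≡ 281 (mod 319).
Reciprocity: 281 ≡ 1 and 319 ≡ 3 (mod 4), so (281/319) = +(319/281).
Reduce top mod 281: now compute (38/281).
Pull out 2: since 281 ≡ 1 (mod 8), (2/281) = +1.
Reciprocity: 19 ≡ 3 and 281 ≡ 1 (mod 4), so (19/281) = +(281/19).
Reduce top mod 19: now compute (15/19).
Reciprocity: 15 ≡ 3 and 19 ≡ 3 (mod 4), so (15/19) = −(19/15).
Reduce top mod 15: now compute (4/15).
Pull out 2^2: since 15 ≡ 7 (mod 8), (2/15) = +1, so (2/15)^2 = +1.
Reached (1/15) = 1. Collecting the sign flips along the way, the symbol is -1.

-1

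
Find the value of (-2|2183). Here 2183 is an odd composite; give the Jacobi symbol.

First reduce: -2 ≡ 2181 (mod 2183).
Reciprocity: 2181 ≡ 1 and 2183 ≡ 3 (mod 4), so (2181/2183) = +(2183/2181).
Reduce top mod 2181: now compute (2/2181).
Pull out 2: since 2181 ≡ 5 (mod 8), (2/2181) = -1.
Reached (1/2181) = 1. Collecting the sign flips along the way, the symbol is -1.

-1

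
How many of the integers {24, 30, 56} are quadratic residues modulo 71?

2

(24/71) = +1 → QR.
(30/71) = +1 → QR.
(56/71) = -1 → non-residue.
Total quadratic residues among the 3: 2.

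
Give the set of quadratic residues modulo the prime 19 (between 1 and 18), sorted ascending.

Square k = 1,…,9 (k and 19−k give the same square):
1²=1, 2²=4, 3²=9, 4²=16, 5²≡6, 6²≡17, 7²≡11, 8²≡7, 9²≡5 (mod 19).
So the quadratic residues mod 19 are {1, 4, 5, 6, 7, 9, 11, 16, 17}.

1,4,5,6,7,9,11,16,17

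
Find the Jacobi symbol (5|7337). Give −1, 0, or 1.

-1

Reciprocity: 5 ≡ 1 and 7337 ≡ 1 (mod 4), so (5/7337) = +(7337/5).
Reduce top mod 5: now compute (2/5).
Pull out 2: since 5 ≡ 5 (mod 8), (2/5) = -1.
Reached (1/5) = 1. Collecting the sign flips along the way, the symbol is -1.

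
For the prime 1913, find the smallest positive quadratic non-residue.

3

(2/1913) = +1, so 2 is a residue.
(3/1913) = −1, so 3 is the smallest positive non-residue mod 1913.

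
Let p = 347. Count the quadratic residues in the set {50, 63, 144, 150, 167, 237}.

2

(50/347) = -1 → non-residue.
(63/347) = -1 → non-residue.
(144/347) = +1 → QR.
(150/347) = -1 → non-residue.
(167/347) = +1 → QR.
(237/347) = -1 → non-residue.
Total quadratic residues among the 6: 2.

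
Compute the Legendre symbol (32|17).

First reduce: 32 ≡ 15 (mod 17).
Reciprocity: 15 ≡ 3 and 17 ≡ 1 (mod 4), so (15/17) = +(17/15).
Reduce top mod 15: now compute (2/15).
Pull out 2: since 15 ≡ 7 (mod 8), (2/15) = +1.
Reached (1/15) = 1. Collecting the sign flips along the way, the symbol is +1.

1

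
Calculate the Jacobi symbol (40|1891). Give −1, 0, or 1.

-1

Pull out 2^3: since 1891 ≡ 3 (mod 8), (2/1891) = -1, so (2/1891)^3 = -1.
Reciprocity: 5 ≡ 1 and 1891 ≡ 3 (mod 4), so (5/1891) = +(1891/5).
Reduce top mod 5: now compute (1/5).
Reached (1/5) = 1. Collecting the sign flips along the way, the symbol is -1.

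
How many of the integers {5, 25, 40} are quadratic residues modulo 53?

2

(5/53) = -1 → non-residue.
(25/53) = +1 → QR.
(40/53) = +1 → QR.
Total quadratic residues among the 3: 2.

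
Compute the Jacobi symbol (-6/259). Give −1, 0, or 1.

-1

First reduce: -6 ≡ 253 (mod 259).
Reciprocity: 253 ≡ 1 and 259 ≡ 3 (mod 4), so (253/259) = +(259/253).
Reduce top mod 253: now compute (6/253).
Pull out 2: since 253 ≡ 5 (mod 8), (2/253) = -1.
Reciprocity: 3 ≡ 3 and 253 ≡ 1 (mod 4), so (3/253) = +(253/3).
Reduce top mod 3: now compute (1/3).
Reached (1/3) = 1. Collecting the sign flips along the way, the symbol is -1.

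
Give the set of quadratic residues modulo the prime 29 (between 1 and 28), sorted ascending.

Square k = 1,…,14 (k and 29−k give the same square):
1²=1, 2²=4, 3²=9, 4²=16, 5²=25, 6²≡7, 7²≡20, 8²≡6, 9²≡23, 10²≡13, 11²≡5, 12²≡28, 13²≡24, 14²≡22 (mod 29).
So the quadratic residues mod 29 are {1, 4, 5, 6, 7, 9, 13, 16, 20, 22, 23, 24, 25, 28}.

1, 4, 5, 6, 7, 9, 13, 16, 20, 22, 23, 24, 25, 28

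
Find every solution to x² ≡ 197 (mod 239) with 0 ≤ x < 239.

Since 239 ≡ 3 (mod 4), a square root of 197 is 197^((239+1)/4) = 197^60 mod 239.
Repeated squaring: 197^2≡91, 197^4≡155, 197^8≡125, 197^16≡90, 197^32≡213 (mod 239).
197^60 = 197^(32+16+8+4) ≡ 83 (mod 239).
Check: 83² = 6889 ≡ 197 (mod 239). The two roots are 83 and 156.

83, 156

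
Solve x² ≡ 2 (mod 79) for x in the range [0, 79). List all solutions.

Since 79 ≡ 3 (mod 4), a square root of 2 is 2^((79+1)/4) = 2^20 mod 79.
Repeated squaring: 2^2≡4, 2^4≡16, 2^8≡19, 2^16≡45 (mod 79).
2^20 = 2^(16+4) ≡ 9 (mod 79).
Check: 9² = 81 ≡ 2 (mod 79). The two roots are 9 and 70.

9, 70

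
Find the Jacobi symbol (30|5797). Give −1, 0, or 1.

1

Pull out 2: since 5797 ≡ 5 (mod 8), (2/5797) = -1.
Reciprocity: 15 ≡ 3 and 5797 ≡ 1 (mod 4), so (15/5797) = +(5797/15).
Reduce top mod 15: now compute (7/15).
Reciprocity: 7 ≡ 3 and 15 ≡ 3 (mod 4), so (7/15) = −(15/7).
Reduce top mod 7: now compute (1/7).
Reached (1/7) = 1. Collecting the sign flips along the way, the symbol is +1.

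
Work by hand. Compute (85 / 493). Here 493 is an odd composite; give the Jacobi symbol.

Reciprocity: 85 ≡ 1 and 493 ≡ 1 (mod 4), so (85/493) = +(493/85).
Reduce top mod 85: now compute (68/85).
Pull out 2^2: since 85 ≡ 5 (mod 8), (2/85) = -1, so (2/85)^2 = +1.
Reciprocity: 17 ≡ 1 and 85 ≡ 1 (mod 4), so (17/85) = +(85/17).
Reduce top mod 17: now compute (0/17).
Top reduces to 0: gcd > 1, so the symbol is 0.

0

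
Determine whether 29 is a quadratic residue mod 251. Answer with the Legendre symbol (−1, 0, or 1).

-1

Euler's criterion: (29/251) ≡ 29^125 (mod 251).
29^2 ≡ 88 (mod 251)
29^4 ≡ 214 (mod 251)
29^8 ≡ 114 (mod 251)
29^16 ≡ 195 (mod 251)
29^32 ≡ 124 (mod 251)
29^64 ≡ 65 (mod 251)
29^125 = 29^(64+32+16+8+4+1) ≡ 250 (mod 251).
Result is 250 ≡ −1, so (29/251) = −1.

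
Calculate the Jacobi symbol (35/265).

Reciprocity: 35 ≡ 3 and 265 ≡ 1 (mod 4), so (35/265) = +(265/35).
Reduce top mod 35: now compute (20/35).
Pull out 2^2: since 35 ≡ 3 (mod 8), (2/35) = -1, so (2/35)^2 = +1.
Reciprocity: 5 ≡ 1 and 35 ≡ 3 (mod 4), so (5/35) = +(35/5).
Reduce top mod 5: now compute (0/5).
Top reduces to 0: gcd > 1, so the symbol is 0.

0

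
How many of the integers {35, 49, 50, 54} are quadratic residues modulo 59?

(35/59) = +1 → QR.
(49/59) = +1 → QR.
(50/59) = -1 → non-residue.
(54/59) = -1 → non-residue.
Total quadratic residues among the 4: 2.

2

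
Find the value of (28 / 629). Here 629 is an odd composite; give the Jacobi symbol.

-1

Pull out 2^2: since 629 ≡ 5 (mod 8), (2/629) = -1, so (2/629)^2 = +1.
Reciprocity: 7 ≡ 3 and 629 ≡ 1 (mod 4), so (7/629) = +(629/7).
Reduce top mod 7: now compute (6/7).
Pull out 2: since 7 ≡ 7 (mod 8), (2/7) = +1.
Reciprocity: 3 ≡ 3 and 7 ≡ 3 (mod 4), so (3/7) = −(7/3).
Reduce top mod 3: now compute (1/3).
Reached (1/3) = 1. Collecting the sign flips along the way, the symbol is -1.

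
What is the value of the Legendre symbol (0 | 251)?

Top reduces to 0: gcd > 1, so the symbol is 0.

0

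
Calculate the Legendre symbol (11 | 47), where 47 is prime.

-1

Reciprocity: 11 ≡ 3 and 47 ≡ 3 (mod 4), so (11/47) = −(47/11).
Reduce top mod 11: now compute (3/11).
Reciprocity: 3 ≡ 3 and 11 ≡ 3 (mod 4), so (3/11) = −(11/3).
Reduce top mod 3: now compute (2/3).
Pull out 2: since 3 ≡ 3 (mod 8), (2/3) = -1.
Reached (1/3) = 1. Collecting the sign flips along the way, the symbol is -1.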